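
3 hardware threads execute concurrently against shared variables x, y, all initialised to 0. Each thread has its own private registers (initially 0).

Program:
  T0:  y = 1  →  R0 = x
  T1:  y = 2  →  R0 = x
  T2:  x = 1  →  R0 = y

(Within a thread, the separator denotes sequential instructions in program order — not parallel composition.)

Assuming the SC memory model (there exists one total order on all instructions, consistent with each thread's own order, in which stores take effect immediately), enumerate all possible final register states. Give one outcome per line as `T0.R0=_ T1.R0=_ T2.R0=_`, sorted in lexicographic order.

T0.R0=0 T1.R0=0 T2.R0=1
T0.R0=0 T1.R0=0 T2.R0=2
T0.R0=0 T1.R0=1 T2.R0=1
T0.R0=0 T1.R0=1 T2.R0=2
T0.R0=1 T1.R0=0 T2.R0=1
T0.R0=1 T1.R0=0 T2.R0=2
T0.R0=1 T1.R0=1 T2.R0=0
T0.R0=1 T1.R0=1 T2.R0=1
T0.R0=1 T1.R0=1 T2.R0=2

outcome vector order: (T0.R0,T1.R0,T2.R0)
|SC outcomes| = 9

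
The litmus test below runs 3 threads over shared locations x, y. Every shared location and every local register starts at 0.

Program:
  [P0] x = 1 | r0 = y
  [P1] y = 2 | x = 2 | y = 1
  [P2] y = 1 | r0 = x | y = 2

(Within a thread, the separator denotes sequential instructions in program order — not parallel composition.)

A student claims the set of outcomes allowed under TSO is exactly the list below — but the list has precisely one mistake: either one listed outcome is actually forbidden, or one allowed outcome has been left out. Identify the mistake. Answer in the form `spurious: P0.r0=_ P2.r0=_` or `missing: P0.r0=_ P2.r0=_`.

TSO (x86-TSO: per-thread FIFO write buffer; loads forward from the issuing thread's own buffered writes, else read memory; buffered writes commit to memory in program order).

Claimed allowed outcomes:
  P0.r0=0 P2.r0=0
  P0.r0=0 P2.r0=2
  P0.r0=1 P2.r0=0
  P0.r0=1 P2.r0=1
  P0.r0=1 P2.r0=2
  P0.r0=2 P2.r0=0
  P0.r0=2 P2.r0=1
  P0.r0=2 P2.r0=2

missing: P0.r0=0 P2.r0=1

outcome vector order: (P0.r0,P2.r0)
TSO: 9 outcomes — {(0,0), (0,1), (0,2), (1,0), (1,1), (1,2), (2,0), (2,1), (2,2)}
TSO∖claimed = {(0,1)}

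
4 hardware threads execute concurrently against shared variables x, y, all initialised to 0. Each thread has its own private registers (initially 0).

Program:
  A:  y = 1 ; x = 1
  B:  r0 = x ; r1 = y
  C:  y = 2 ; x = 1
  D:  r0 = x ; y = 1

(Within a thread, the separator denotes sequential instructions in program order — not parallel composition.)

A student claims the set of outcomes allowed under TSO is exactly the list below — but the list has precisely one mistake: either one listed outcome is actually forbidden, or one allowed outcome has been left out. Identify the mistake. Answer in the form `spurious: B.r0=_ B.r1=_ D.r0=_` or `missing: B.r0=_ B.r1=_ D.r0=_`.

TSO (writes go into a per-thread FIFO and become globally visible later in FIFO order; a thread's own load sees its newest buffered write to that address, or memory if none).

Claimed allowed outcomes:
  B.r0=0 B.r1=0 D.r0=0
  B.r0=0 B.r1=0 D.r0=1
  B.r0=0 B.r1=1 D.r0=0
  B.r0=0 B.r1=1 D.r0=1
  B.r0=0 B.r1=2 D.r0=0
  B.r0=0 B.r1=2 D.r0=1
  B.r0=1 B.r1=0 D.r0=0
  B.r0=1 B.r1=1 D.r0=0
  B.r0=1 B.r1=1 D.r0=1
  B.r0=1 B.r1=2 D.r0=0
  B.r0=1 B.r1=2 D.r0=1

spurious: B.r0=1 B.r1=0 D.r0=0

outcome vector order: (B.r0,B.r1,D.r0)
under TSO → (0,0,0) (0,0,1) (0,1,0) (0,1,1) (0,2,0) (0,2,1) (1,1,0) (1,1,1) (1,2,0) (1,2,1)
claimed∖TSO = {(1,0,0)}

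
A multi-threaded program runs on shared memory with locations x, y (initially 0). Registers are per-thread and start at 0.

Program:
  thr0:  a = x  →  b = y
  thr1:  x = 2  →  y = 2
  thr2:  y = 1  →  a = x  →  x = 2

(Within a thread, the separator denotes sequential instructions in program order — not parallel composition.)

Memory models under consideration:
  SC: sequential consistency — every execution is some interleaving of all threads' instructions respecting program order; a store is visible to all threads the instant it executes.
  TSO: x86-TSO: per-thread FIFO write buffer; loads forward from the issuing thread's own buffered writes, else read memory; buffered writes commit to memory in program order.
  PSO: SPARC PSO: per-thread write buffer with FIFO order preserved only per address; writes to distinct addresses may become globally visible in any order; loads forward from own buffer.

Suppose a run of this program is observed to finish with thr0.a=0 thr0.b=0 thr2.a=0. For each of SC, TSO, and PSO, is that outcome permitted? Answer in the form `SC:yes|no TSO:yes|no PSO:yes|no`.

SC:yes TSO:yes PSO:yes

outcome vector order: (thr0.a,thr0.b,thr2.a)
SC (11): 0/0/0, 0/0/2, 0/1/0, 0/1/2, 0/2/0, 0/2/2, 2/0/2, 2/1/0, 2/1/2, 2/2/0, 2/2/2
TSO (12): 0/0/0, 0/0/2, 0/1/0, 0/1/2, 0/2/0, 0/2/2, 2/0/0, 2/0/2, 2/1/0, 2/1/2, 2/2/0, 2/2/2
PSO (12): 0/0/0, 0/0/2, 0/1/0, 0/1/2, 0/2/0, 0/2/2, 2/0/0, 2/0/2, 2/1/0, 2/1/2, 2/2/0, 2/2/2
target 0/0/0 ∈ {SC,TSO,PSO}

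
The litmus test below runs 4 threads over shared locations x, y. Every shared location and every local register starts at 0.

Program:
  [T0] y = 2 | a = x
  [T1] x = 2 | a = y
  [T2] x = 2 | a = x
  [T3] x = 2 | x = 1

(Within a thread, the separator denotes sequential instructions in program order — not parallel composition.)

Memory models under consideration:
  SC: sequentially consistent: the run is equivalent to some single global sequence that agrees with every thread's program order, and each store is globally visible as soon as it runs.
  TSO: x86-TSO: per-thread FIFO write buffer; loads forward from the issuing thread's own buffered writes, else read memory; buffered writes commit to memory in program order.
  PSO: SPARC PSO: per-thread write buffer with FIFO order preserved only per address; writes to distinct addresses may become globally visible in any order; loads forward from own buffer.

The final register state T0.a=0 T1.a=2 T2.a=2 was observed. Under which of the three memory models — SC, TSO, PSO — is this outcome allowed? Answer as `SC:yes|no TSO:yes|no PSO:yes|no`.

outcome vector order: (T0.a,T1.a,T2.a)
SC (10): (0,2,1) (0,2,2) (1,0,1) (1,0,2) (1,2,1) (1,2,2) (2,0,1) (2,0,2) (2,2,1) (2,2,2)
TSO (12): (0,0,1) (0,0,2) (0,2,1) (0,2,2) (1,0,1) (1,0,2) (1,2,1) (1,2,2) (2,0,1) (2,0,2) (2,2,1) (2,2,2)
PSO (12): (0,0,1) (0,0,2) (0,2,1) (0,2,2) (1,0,1) (1,0,2) (1,2,1) (1,2,2) (2,0,1) (2,0,2) (2,2,1) (2,2,2)
target (0,2,2) ∈ {SC,TSO,PSO}

SC:yes TSO:yes PSO:yes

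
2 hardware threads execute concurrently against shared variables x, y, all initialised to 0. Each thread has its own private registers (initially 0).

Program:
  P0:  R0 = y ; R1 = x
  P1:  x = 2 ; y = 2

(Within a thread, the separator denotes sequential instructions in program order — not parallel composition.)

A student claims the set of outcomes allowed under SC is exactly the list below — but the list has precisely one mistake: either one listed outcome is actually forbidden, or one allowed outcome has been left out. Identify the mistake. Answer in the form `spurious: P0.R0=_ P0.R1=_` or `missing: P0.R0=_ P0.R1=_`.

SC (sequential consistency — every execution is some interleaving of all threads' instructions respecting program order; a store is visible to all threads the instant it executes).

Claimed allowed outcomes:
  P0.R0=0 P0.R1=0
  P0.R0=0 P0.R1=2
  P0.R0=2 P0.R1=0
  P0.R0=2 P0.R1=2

outcome vector order: (P0.R0,P0.R1)
under SC → (0,0) (0,2) (2,2)
claimed∖SC = {(2,0)}

spurious: P0.R0=2 P0.R1=0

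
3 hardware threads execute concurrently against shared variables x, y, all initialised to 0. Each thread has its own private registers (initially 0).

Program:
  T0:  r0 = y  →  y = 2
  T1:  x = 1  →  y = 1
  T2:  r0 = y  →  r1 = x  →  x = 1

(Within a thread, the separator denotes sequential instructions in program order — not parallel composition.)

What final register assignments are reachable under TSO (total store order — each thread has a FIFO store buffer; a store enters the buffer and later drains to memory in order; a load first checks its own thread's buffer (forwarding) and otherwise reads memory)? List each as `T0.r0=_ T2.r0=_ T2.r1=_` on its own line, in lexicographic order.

T0.r0=0 T2.r0=0 T2.r1=0
T0.r0=0 T2.r0=0 T2.r1=1
T0.r0=0 T2.r0=1 T2.r1=1
T0.r0=0 T2.r0=2 T2.r1=0
T0.r0=0 T2.r0=2 T2.r1=1
T0.r0=1 T2.r0=0 T2.r1=0
T0.r0=1 T2.r0=0 T2.r1=1
T0.r0=1 T2.r0=1 T2.r1=1
T0.r0=1 T2.r0=2 T2.r1=1

outcome vector order: (T0.r0,T2.r0,T2.r1)
|TSO outcomes| = 9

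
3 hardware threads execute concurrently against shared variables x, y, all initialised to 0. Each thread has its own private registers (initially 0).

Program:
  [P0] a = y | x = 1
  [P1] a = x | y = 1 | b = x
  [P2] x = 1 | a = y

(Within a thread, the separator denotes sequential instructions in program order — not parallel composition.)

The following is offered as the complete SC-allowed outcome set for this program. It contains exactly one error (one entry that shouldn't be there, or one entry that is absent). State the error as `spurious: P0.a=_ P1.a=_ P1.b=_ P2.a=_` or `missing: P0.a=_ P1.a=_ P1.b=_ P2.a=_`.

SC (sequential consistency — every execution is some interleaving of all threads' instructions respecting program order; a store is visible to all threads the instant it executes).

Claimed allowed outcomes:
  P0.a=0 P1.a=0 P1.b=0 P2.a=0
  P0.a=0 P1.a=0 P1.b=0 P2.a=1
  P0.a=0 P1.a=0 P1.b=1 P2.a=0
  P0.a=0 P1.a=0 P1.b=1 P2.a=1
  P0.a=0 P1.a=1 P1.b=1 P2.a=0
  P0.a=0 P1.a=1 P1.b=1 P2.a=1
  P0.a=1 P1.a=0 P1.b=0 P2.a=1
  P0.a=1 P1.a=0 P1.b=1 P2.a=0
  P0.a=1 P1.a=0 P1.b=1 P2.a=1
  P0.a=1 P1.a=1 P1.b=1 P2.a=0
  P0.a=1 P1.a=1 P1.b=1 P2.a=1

spurious: P0.a=0 P1.a=0 P1.b=0 P2.a=0

outcome vector order: (P0.a,P1.a,P1.b,P2.a)
[SC] allowed = {(0,0,0,1); (0,0,1,0); (0,0,1,1); (0,1,1,0); (0,1,1,1); (1,0,0,1); (1,0,1,0); (1,0,1,1); (1,1,1,0); (1,1,1,1)}
claimed∖SC = {(0,0,0,0)}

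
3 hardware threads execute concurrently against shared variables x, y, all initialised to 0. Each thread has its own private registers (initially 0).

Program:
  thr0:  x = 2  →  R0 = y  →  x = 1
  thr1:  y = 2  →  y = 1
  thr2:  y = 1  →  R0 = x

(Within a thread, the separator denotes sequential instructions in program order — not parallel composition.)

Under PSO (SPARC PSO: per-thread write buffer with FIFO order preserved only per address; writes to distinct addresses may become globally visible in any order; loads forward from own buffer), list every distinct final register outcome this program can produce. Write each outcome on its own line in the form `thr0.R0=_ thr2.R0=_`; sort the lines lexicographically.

thr0.R0=0 thr2.R0=0
thr0.R0=0 thr2.R0=1
thr0.R0=0 thr2.R0=2
thr0.R0=1 thr2.R0=0
thr0.R0=1 thr2.R0=1
thr0.R0=1 thr2.R0=2
thr0.R0=2 thr2.R0=0
thr0.R0=2 thr2.R0=1
thr0.R0=2 thr2.R0=2

outcome vector order: (thr0.R0,thr2.R0)
|PSO outcomes| = 9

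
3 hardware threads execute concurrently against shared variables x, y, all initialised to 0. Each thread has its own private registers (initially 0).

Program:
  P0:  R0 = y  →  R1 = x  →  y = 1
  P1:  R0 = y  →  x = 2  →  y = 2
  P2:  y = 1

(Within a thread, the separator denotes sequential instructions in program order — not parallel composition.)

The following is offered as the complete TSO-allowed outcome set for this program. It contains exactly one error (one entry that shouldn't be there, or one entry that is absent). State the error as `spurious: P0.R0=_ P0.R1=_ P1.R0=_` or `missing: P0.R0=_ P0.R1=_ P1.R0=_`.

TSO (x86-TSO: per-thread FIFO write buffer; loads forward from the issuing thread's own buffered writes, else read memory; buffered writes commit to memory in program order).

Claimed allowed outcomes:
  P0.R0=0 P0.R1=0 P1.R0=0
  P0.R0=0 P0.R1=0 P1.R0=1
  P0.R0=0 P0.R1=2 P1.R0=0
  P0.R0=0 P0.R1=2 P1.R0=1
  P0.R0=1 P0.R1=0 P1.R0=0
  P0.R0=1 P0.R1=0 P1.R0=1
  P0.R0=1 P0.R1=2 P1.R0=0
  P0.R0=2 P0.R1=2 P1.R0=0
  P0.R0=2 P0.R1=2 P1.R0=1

outcome vector order: (P0.R0,P0.R1,P1.R0)
[TSO] allowed = {0/0/0, 0/0/1, 0/2/0, 0/2/1, 1/0/0, 1/0/1, 1/2/0, 1/2/1, 2/2/0, 2/2/1}
TSO∖claimed = {1/2/1}

missing: P0.R0=1 P0.R1=2 P1.R0=1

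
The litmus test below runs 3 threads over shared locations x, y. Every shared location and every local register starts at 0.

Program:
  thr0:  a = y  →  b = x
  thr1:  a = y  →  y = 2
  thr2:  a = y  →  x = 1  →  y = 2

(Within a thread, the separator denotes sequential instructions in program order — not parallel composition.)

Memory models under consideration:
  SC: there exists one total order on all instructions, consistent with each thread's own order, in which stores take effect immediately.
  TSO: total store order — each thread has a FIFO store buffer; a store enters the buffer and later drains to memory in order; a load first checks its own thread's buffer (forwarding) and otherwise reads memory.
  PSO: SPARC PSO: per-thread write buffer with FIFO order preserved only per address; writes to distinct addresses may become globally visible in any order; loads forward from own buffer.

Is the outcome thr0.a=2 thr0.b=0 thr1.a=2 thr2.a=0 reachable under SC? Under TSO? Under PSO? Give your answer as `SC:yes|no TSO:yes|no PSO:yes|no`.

outcome vector order: (thr0.a,thr0.b,thr1.a,thr2.a)
SC (11): 0000, 0002, 0020, 0100, 0102, 0120, 2000, 2002, 2100, 2102, 2120
TSO (11): 0000, 0002, 0020, 0100, 0102, 0120, 2000, 2002, 2100, 2102, 2120
PSO (12): 0000, 0002, 0020, 0100, 0102, 0120, 2000, 2002, 2020, 2100, 2102, 2120
target 2020 ∈ {PSO}

SC:no TSO:no PSO:yes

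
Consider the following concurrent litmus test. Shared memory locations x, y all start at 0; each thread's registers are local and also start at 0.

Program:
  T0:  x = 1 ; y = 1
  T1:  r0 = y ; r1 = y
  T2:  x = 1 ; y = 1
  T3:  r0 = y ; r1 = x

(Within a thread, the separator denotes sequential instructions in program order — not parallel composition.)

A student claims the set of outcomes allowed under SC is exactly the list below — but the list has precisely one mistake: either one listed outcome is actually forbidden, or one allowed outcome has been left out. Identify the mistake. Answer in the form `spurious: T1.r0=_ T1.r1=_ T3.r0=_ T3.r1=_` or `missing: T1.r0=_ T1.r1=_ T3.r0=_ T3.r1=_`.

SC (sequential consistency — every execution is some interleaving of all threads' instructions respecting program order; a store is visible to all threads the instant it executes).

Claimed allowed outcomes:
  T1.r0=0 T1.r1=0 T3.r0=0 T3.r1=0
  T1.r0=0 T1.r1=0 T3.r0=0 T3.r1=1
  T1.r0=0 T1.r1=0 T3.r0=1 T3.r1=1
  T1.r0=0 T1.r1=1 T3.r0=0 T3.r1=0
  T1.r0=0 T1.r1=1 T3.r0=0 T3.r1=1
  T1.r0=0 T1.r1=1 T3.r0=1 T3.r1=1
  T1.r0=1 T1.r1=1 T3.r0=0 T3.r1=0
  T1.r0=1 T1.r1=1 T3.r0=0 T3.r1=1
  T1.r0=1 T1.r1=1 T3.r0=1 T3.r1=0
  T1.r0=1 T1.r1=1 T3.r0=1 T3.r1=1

spurious: T1.r0=1 T1.r1=1 T3.r0=1 T3.r1=0

outcome vector order: (T1.r0,T1.r1,T3.r0,T3.r1)
SC: 9 outcomes — {<0 0 0 0> <0 0 0 1> <0 0 1 1> <0 1 0 0> <0 1 0 1> <0 1 1 1> <1 1 0 0> <1 1 0 1> <1 1 1 1>}
claimed∖SC = {<1 1 1 0>}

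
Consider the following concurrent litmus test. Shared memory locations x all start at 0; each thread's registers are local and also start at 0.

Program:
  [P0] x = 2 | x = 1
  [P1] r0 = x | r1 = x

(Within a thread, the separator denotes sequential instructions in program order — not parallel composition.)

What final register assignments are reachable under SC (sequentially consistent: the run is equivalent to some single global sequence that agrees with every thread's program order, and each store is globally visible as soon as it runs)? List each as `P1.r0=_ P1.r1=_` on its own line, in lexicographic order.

outcome vector order: (P1.r0,P1.r1)
|SC outcomes| = 6

P1.r0=0 P1.r1=0
P1.r0=0 P1.r1=1
P1.r0=0 P1.r1=2
P1.r0=1 P1.r1=1
P1.r0=2 P1.r1=1
P1.r0=2 P1.r1=2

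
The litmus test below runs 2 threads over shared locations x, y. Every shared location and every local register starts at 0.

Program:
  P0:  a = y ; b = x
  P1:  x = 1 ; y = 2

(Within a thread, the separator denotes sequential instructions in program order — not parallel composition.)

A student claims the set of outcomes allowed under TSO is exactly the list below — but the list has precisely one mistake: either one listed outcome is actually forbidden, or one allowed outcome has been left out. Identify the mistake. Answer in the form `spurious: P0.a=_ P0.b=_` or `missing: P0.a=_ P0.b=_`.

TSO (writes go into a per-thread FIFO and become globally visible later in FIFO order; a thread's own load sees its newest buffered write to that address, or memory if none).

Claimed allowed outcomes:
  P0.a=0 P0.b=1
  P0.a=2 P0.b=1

missing: P0.a=0 P0.b=0

outcome vector order: (P0.a,P0.b)
TSO (3): 00, 01, 21
TSO∖claimed = {00}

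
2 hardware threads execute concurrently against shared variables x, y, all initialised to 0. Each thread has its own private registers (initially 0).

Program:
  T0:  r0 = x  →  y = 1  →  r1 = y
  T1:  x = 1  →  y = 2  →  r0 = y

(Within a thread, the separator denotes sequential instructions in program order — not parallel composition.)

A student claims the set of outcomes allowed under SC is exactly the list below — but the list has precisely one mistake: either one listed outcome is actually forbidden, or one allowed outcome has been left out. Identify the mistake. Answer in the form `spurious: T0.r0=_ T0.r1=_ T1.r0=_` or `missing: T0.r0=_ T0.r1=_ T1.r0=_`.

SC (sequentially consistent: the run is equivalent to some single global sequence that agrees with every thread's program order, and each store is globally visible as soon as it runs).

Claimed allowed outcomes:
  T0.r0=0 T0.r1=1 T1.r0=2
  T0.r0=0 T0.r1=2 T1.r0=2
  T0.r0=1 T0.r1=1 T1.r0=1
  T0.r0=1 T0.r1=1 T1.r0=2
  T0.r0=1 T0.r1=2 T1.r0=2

missing: T0.r0=0 T0.r1=1 T1.r0=1

outcome vector order: (T0.r0,T0.r1,T1.r0)
SC (6): 0/1/1, 0/1/2, 0/2/2, 1/1/1, 1/1/2, 1/2/2
SC∖claimed = {0/1/1}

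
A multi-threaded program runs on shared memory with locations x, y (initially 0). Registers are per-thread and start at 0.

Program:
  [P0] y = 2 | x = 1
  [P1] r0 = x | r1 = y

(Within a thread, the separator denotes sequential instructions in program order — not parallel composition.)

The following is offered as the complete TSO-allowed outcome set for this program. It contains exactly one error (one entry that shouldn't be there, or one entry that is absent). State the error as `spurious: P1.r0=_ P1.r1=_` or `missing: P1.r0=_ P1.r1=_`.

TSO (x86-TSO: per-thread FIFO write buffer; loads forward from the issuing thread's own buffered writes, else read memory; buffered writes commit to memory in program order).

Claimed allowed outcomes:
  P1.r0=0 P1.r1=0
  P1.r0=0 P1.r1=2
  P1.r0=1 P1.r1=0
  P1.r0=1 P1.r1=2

outcome vector order: (P1.r0,P1.r1)
under TSO → <0 0>; <0 2>; <1 2>
claimed∖TSO = {<1 0>}

spurious: P1.r0=1 P1.r1=0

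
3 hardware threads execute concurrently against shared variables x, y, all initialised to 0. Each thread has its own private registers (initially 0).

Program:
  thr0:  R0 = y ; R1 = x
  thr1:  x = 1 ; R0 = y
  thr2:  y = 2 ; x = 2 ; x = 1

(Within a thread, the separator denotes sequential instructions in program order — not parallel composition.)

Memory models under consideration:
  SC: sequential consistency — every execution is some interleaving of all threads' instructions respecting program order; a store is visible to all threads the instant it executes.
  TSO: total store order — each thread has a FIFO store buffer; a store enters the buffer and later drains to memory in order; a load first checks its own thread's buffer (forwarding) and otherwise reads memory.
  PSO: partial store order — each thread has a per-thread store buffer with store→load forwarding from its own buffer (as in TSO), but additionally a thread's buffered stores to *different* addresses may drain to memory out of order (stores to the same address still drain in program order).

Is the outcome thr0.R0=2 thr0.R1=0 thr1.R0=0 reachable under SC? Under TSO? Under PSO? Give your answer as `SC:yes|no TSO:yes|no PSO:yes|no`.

outcome vector order: (thr0.R0,thr0.R1,thr1.R0)
[SC] allowed = {(0,0,0), (0,0,2), (0,1,0), (0,1,2), (0,2,0), (0,2,2), (2,0,2), (2,1,0), (2,1,2), (2,2,0), (2,2,2)}
[TSO] allowed = {(0,0,0), (0,0,2), (0,1,0), (0,1,2), (0,2,0), (0,2,2), (2,0,0), (2,0,2), (2,1,0), (2,1,2), (2,2,0), (2,2,2)}
[PSO] allowed = {(0,0,0), (0,0,2), (0,1,0), (0,1,2), (0,2,0), (0,2,2), (2,0,0), (2,0,2), (2,1,0), (2,1,2), (2,2,0), (2,2,2)}
target (2,0,0) ∈ {TSO,PSO}

SC:no TSO:yes PSO:yes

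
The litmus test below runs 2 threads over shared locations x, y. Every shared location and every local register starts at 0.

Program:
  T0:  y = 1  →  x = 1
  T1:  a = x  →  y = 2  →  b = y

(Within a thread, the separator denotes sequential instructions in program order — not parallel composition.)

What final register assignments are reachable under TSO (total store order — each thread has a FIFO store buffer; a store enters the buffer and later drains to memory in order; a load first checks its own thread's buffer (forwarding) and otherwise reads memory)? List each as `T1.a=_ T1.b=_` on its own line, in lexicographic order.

outcome vector order: (T1.a,T1.b)
|TSO outcomes| = 3

T1.a=0 T1.b=1
T1.a=0 T1.b=2
T1.a=1 T1.b=2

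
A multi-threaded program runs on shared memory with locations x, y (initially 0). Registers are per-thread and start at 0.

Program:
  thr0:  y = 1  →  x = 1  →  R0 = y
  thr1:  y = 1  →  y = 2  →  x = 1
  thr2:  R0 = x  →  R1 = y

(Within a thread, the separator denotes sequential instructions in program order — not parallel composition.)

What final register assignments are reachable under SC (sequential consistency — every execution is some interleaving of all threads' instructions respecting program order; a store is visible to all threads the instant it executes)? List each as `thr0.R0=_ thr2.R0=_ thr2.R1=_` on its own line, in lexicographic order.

thr0.R0=1 thr2.R0=0 thr2.R1=0
thr0.R0=1 thr2.R0=0 thr2.R1=1
thr0.R0=1 thr2.R0=0 thr2.R1=2
thr0.R0=1 thr2.R0=1 thr2.R1=1
thr0.R0=1 thr2.R0=1 thr2.R1=2
thr0.R0=2 thr2.R0=0 thr2.R1=0
thr0.R0=2 thr2.R0=0 thr2.R1=1
thr0.R0=2 thr2.R0=0 thr2.R1=2
thr0.R0=2 thr2.R0=1 thr2.R1=1
thr0.R0=2 thr2.R0=1 thr2.R1=2

outcome vector order: (thr0.R0,thr2.R0,thr2.R1)
|SC outcomes| = 10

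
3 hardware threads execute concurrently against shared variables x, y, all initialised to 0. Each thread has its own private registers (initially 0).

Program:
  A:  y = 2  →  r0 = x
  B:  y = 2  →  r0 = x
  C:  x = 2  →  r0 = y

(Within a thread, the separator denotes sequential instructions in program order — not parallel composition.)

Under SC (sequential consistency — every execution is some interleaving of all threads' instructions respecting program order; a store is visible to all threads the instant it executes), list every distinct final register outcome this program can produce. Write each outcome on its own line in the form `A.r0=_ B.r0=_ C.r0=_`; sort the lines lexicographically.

A.r0=0 B.r0=0 C.r0=2
A.r0=0 B.r0=2 C.r0=2
A.r0=2 B.r0=0 C.r0=2
A.r0=2 B.r0=2 C.r0=0
A.r0=2 B.r0=2 C.r0=2

outcome vector order: (A.r0,B.r0,C.r0)
|SC outcomes| = 5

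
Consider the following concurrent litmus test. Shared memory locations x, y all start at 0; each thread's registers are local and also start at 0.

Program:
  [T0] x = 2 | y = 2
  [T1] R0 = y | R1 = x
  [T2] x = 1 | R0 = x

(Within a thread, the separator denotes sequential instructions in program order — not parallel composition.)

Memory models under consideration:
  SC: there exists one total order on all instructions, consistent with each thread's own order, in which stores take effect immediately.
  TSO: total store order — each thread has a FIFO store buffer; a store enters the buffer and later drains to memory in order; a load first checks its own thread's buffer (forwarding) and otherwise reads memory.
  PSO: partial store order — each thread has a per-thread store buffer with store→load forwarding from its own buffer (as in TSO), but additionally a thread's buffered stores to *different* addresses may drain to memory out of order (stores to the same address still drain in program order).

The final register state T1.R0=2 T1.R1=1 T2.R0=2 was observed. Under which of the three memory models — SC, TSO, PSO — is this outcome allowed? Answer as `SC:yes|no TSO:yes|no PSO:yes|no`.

outcome vector order: (T1.R0,T1.R1,T2.R0)
[SC] allowed = {<0 0 1> <0 0 2> <0 1 1> <0 1 2> <0 2 1> <0 2 2> <2 1 1> <2 2 1> <2 2 2>}
[TSO] allowed = {<0 0 1> <0 0 2> <0 1 1> <0 1 2> <0 2 1> <0 2 2> <2 1 1> <2 2 1> <2 2 2>}
[PSO] allowed = {<0 0 1> <0 0 2> <0 1 1> <0 1 2> <0 2 1> <0 2 2> <2 0 1> <2 0 2> <2 1 1> <2 1 2> <2 2 1> <2 2 2>}
target <2 1 2> ∈ {PSO}

SC:no TSO:no PSO:yes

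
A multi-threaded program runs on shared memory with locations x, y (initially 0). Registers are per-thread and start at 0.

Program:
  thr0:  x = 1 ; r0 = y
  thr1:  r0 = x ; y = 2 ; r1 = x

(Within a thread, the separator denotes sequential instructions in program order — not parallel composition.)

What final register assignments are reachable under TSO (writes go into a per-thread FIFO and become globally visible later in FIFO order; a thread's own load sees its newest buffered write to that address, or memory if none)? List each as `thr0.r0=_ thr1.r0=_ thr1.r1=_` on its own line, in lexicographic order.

outcome vector order: (thr0.r0,thr1.r0,thr1.r1)
|TSO outcomes| = 6

thr0.r0=0 thr1.r0=0 thr1.r1=0
thr0.r0=0 thr1.r0=0 thr1.r1=1
thr0.r0=0 thr1.r0=1 thr1.r1=1
thr0.r0=2 thr1.r0=0 thr1.r1=0
thr0.r0=2 thr1.r0=0 thr1.r1=1
thr0.r0=2 thr1.r0=1 thr1.r1=1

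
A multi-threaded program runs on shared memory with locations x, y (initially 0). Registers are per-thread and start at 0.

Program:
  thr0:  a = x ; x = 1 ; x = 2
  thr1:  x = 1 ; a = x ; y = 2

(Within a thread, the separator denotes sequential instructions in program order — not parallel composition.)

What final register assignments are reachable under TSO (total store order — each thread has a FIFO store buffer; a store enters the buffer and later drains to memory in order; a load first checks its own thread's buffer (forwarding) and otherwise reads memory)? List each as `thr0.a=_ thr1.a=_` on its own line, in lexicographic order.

outcome vector order: (thr0.a,thr1.a)
|TSO outcomes| = 4

thr0.a=0 thr1.a=1
thr0.a=0 thr1.a=2
thr0.a=1 thr1.a=1
thr0.a=1 thr1.a=2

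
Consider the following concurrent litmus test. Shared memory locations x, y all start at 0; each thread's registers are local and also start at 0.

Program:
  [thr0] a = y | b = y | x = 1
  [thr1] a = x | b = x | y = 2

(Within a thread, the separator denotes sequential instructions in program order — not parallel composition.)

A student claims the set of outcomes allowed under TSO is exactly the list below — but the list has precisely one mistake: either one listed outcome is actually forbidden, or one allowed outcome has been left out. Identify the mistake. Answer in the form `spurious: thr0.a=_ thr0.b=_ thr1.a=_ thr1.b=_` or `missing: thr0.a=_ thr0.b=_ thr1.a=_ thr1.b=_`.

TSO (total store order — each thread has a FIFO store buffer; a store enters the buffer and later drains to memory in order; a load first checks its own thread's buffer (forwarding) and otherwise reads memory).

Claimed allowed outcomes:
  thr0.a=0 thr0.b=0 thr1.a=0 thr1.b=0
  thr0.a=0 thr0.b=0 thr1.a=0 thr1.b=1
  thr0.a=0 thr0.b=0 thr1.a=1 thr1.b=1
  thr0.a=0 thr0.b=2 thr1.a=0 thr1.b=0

outcome vector order: (thr0.a,thr0.b,thr1.a,thr1.b)
under TSO → 0/0/0/0 0/0/0/1 0/0/1/1 0/2/0/0 2/2/0/0
TSO∖claimed = {2/2/0/0}

missing: thr0.a=2 thr0.b=2 thr1.a=0 thr1.b=0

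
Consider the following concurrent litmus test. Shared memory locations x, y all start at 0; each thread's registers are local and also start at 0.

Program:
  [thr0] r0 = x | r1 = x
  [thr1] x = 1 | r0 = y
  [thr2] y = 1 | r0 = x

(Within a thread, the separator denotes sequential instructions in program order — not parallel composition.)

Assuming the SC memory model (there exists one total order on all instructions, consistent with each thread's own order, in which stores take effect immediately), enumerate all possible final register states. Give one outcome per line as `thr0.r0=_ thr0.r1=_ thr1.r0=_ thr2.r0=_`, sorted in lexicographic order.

outcome vector order: (thr0.r0,thr0.r1,thr1.r0,thr2.r0)
|SC outcomes| = 9

thr0.r0=0 thr0.r1=0 thr1.r0=0 thr2.r0=1
thr0.r0=0 thr0.r1=0 thr1.r0=1 thr2.r0=0
thr0.r0=0 thr0.r1=0 thr1.r0=1 thr2.r0=1
thr0.r0=0 thr0.r1=1 thr1.r0=0 thr2.r0=1
thr0.r0=0 thr0.r1=1 thr1.r0=1 thr2.r0=0
thr0.r0=0 thr0.r1=1 thr1.r0=1 thr2.r0=1
thr0.r0=1 thr0.r1=1 thr1.r0=0 thr2.r0=1
thr0.r0=1 thr0.r1=1 thr1.r0=1 thr2.r0=0
thr0.r0=1 thr0.r1=1 thr1.r0=1 thr2.r0=1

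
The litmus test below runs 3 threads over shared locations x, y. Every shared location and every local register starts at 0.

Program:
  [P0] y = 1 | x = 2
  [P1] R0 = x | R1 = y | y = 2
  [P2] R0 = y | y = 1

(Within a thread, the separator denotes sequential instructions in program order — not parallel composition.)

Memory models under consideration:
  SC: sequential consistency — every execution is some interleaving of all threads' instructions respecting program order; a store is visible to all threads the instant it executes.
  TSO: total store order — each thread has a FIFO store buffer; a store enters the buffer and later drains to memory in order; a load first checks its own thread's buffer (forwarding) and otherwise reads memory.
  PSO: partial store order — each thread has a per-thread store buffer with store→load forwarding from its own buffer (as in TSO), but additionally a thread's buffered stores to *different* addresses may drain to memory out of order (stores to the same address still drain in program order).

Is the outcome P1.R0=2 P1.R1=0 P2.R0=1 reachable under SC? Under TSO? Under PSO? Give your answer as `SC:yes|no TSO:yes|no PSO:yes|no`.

SC:no TSO:no PSO:yes

outcome vector order: (P1.R0,P1.R1,P2.R0)
SC (9): 0/0/0, 0/0/1, 0/0/2, 0/1/0, 0/1/1, 0/1/2, 2/1/0, 2/1/1, 2/1/2
TSO (9): 0/0/0, 0/0/1, 0/0/2, 0/1/0, 0/1/1, 0/1/2, 2/1/0, 2/1/1, 2/1/2
PSO (12): 0/0/0, 0/0/1, 0/0/2, 0/1/0, 0/1/1, 0/1/2, 2/0/0, 2/0/1, 2/0/2, 2/1/0, 2/1/1, 2/1/2
target 2/0/1 ∈ {PSO}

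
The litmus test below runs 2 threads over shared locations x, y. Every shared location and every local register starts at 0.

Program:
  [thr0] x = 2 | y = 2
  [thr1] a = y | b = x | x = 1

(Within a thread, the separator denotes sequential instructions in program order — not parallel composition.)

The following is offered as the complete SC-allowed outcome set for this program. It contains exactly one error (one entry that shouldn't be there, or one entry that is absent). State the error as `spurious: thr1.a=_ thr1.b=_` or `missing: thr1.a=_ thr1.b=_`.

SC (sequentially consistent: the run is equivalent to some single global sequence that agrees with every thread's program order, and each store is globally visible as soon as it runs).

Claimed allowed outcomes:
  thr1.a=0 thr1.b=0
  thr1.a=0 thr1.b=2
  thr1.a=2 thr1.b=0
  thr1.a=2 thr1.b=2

spurious: thr1.a=2 thr1.b=0

outcome vector order: (thr1.a,thr1.b)
SC (3): <0 0> <0 2> <2 2>
claimed∖SC = {<2 0>}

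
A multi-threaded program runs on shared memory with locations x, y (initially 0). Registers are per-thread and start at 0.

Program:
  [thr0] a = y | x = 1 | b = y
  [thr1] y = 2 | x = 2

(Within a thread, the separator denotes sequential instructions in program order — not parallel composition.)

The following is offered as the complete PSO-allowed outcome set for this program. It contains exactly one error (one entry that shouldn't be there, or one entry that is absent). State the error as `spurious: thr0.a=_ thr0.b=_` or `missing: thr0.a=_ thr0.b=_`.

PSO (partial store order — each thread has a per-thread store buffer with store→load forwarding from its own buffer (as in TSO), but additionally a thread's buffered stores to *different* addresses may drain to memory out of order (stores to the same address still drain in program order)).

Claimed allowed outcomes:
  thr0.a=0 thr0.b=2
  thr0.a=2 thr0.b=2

missing: thr0.a=0 thr0.b=0

outcome vector order: (thr0.a,thr0.b)
PSO (3): <0 0>; <0 2>; <2 2>
PSO∖claimed = {<0 0>}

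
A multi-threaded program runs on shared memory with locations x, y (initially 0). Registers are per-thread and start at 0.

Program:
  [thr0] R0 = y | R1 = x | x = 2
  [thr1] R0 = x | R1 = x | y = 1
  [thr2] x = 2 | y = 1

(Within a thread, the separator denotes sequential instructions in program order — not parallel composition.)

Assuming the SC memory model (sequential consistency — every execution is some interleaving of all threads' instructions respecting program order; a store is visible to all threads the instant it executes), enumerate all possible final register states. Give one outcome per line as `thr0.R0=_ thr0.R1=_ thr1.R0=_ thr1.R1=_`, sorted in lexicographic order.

thr0.R0=0 thr0.R1=0 thr1.R0=0 thr1.R1=0
thr0.R0=0 thr0.R1=0 thr1.R0=0 thr1.R1=2
thr0.R0=0 thr0.R1=0 thr1.R0=2 thr1.R1=2
thr0.R0=0 thr0.R1=2 thr1.R0=0 thr1.R1=0
thr0.R0=0 thr0.R1=2 thr1.R0=0 thr1.R1=2
thr0.R0=0 thr0.R1=2 thr1.R0=2 thr1.R1=2
thr0.R0=1 thr0.R1=0 thr1.R0=0 thr1.R1=0
thr0.R0=1 thr0.R1=2 thr1.R0=0 thr1.R1=0
thr0.R0=1 thr0.R1=2 thr1.R0=0 thr1.R1=2
thr0.R0=1 thr0.R1=2 thr1.R0=2 thr1.R1=2

outcome vector order: (thr0.R0,thr0.R1,thr1.R0,thr1.R1)
|SC outcomes| = 10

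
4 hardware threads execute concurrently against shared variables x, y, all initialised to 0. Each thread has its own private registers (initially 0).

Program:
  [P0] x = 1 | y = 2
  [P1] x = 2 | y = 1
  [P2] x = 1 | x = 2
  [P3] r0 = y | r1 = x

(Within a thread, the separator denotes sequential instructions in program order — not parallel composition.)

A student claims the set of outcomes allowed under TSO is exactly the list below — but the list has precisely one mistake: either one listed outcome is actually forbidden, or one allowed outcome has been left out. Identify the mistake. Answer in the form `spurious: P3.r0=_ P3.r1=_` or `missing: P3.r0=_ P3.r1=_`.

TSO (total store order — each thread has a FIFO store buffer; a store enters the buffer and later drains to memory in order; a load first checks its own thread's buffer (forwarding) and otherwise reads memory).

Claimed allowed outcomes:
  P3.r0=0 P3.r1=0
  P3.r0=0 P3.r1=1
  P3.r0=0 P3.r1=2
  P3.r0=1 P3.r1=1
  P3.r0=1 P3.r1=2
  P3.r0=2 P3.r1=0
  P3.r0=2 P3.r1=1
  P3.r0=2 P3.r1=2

outcome vector order: (P3.r0,P3.r1)
[TSO] allowed = {0/0 0/1 0/2 1/1 1/2 2/1 2/2}
claimed∖TSO = {2/0}

spurious: P3.r0=2 P3.r1=0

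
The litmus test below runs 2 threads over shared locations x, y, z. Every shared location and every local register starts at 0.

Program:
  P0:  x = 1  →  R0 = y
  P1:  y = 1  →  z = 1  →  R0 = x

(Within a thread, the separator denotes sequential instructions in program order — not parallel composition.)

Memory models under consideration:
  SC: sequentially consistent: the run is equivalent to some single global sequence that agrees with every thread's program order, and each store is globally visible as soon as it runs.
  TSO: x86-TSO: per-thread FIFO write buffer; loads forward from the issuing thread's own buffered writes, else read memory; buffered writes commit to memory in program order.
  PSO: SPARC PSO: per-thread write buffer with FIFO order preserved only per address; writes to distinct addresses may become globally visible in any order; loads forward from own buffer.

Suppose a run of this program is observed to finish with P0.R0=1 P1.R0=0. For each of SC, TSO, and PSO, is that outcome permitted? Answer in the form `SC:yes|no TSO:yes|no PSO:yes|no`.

SC:yes TSO:yes PSO:yes

outcome vector order: (P0.R0,P1.R0)
[SC] allowed = {(0,1), (1,0), (1,1)}
[TSO] allowed = {(0,0), (0,1), (1,0), (1,1)}
[PSO] allowed = {(0,0), (0,1), (1,0), (1,1)}
target (1,0) ∈ {SC,TSO,PSO}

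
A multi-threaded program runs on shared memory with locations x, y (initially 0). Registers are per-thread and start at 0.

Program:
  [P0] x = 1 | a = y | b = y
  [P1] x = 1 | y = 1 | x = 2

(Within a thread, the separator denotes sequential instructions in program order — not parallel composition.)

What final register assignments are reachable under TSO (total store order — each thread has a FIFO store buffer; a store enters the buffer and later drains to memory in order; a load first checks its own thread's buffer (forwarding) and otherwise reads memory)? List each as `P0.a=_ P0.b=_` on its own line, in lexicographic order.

P0.a=0 P0.b=0
P0.a=0 P0.b=1
P0.a=1 P0.b=1

outcome vector order: (P0.a,P0.b)
|TSO outcomes| = 3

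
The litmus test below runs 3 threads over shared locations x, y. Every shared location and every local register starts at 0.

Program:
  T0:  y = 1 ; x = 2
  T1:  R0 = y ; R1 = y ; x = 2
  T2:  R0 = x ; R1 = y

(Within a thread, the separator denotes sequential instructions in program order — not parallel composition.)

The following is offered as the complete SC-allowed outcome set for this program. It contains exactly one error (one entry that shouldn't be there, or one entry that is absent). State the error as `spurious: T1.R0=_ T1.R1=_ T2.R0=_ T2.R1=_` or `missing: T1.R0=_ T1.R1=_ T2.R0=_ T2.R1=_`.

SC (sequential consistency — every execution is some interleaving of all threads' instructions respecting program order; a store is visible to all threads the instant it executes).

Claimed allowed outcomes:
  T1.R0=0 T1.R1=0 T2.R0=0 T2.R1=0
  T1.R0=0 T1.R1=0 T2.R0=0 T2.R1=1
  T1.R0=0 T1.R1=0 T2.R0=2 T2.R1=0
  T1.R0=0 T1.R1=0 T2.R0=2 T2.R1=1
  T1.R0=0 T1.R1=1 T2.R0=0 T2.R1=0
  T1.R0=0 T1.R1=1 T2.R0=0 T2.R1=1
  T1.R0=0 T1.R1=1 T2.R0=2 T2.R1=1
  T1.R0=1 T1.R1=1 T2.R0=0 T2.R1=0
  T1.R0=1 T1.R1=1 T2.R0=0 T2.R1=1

outcome vector order: (T1.R0,T1.R1,T2.R0,T2.R1)
SC: 10 outcomes — {(0,0,0,0) (0,0,0,1) (0,0,2,0) (0,0,2,1) (0,1,0,0) (0,1,0,1) (0,1,2,1) (1,1,0,0) (1,1,0,1) (1,1,2,1)}
SC∖claimed = {(1,1,2,1)}

missing: T1.R0=1 T1.R1=1 T2.R0=2 T2.R1=1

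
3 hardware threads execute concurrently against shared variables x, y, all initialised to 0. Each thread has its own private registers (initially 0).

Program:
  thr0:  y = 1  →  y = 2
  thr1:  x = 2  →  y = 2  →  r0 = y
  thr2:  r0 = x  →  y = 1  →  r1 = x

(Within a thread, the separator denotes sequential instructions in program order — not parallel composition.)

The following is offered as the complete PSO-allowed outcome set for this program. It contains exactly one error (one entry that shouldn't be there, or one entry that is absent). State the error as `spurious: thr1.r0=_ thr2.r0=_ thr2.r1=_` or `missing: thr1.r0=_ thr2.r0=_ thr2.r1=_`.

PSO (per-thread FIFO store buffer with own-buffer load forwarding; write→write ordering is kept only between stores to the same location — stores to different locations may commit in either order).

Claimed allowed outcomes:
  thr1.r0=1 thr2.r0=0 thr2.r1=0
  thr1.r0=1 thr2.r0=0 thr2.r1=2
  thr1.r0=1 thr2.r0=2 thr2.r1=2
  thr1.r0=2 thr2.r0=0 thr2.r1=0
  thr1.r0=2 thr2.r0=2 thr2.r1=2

missing: thr1.r0=2 thr2.r0=0 thr2.r1=2

outcome vector order: (thr1.r0,thr2.r0,thr2.r1)
under PSO → 1/0/0; 1/0/2; 1/2/2; 2/0/0; 2/0/2; 2/2/2
PSO∖claimed = {2/0/2}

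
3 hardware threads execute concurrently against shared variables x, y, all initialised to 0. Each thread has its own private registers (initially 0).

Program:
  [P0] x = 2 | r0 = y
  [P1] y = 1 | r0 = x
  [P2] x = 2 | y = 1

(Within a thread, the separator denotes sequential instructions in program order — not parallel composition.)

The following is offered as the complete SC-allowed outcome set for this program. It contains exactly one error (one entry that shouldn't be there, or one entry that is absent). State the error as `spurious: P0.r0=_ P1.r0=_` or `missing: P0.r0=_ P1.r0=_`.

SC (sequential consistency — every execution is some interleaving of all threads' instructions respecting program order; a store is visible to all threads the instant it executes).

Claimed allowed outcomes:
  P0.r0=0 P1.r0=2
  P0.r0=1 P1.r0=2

missing: P0.r0=1 P1.r0=0

outcome vector order: (P0.r0,P1.r0)
under SC → 02; 10; 12
SC∖claimed = {10}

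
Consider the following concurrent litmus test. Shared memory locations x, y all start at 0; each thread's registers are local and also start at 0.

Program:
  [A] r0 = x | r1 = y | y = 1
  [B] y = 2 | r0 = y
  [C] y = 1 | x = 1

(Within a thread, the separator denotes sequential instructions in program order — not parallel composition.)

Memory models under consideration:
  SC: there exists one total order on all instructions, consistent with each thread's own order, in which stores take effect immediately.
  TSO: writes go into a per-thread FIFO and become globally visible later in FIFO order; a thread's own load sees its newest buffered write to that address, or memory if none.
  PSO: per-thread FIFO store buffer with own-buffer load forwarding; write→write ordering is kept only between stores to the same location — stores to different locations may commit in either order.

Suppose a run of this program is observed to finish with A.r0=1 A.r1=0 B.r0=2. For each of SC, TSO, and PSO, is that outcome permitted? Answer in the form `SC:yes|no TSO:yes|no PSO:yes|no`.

SC:no TSO:no PSO:yes

outcome vector order: (A.r0,A.r1,B.r0)
under SC → 001, 002, 011, 012, 021, 022, 111, 112, 121, 122
under TSO → 001, 002, 011, 012, 021, 022, 111, 112, 121, 122
under PSO → 001, 002, 011, 012, 021, 022, 101, 102, 111, 112, 121, 122
target 102 ∈ {PSO}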